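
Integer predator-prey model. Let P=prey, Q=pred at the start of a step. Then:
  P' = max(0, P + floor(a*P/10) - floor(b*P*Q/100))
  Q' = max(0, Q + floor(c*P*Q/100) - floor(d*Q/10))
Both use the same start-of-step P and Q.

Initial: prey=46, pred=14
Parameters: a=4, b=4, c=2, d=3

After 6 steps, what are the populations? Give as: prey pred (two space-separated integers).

Step 1: prey: 46+18-25=39; pred: 14+12-4=22
Step 2: prey: 39+15-34=20; pred: 22+17-6=33
Step 3: prey: 20+8-26=2; pred: 33+13-9=37
Step 4: prey: 2+0-2=0; pred: 37+1-11=27
Step 5: prey: 0+0-0=0; pred: 27+0-8=19
Step 6: prey: 0+0-0=0; pred: 19+0-5=14

Answer: 0 14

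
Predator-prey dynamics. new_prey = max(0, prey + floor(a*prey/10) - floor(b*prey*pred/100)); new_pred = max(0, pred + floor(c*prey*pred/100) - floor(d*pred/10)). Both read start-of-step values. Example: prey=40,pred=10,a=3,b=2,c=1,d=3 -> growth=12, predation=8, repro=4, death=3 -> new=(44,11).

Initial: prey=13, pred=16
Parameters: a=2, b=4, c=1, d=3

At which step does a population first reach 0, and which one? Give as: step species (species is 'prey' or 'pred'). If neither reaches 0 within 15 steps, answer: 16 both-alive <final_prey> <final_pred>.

Answer: 16 both-alive 3 3

Derivation:
Step 1: prey: 13+2-8=7; pred: 16+2-4=14
Step 2: prey: 7+1-3=5; pred: 14+0-4=10
Step 3: prey: 5+1-2=4; pred: 10+0-3=7
Step 4: prey: 4+0-1=3; pred: 7+0-2=5
Step 5: prey: 3+0-0=3; pred: 5+0-1=4
Step 6: prey: 3+0-0=3; pred: 4+0-1=3
Step 7: prey: 3+0-0=3; pred: 3+0-0=3
Steps 8-15: state stable at prey=3, pred=3 (no change)
No extinction within 15 steps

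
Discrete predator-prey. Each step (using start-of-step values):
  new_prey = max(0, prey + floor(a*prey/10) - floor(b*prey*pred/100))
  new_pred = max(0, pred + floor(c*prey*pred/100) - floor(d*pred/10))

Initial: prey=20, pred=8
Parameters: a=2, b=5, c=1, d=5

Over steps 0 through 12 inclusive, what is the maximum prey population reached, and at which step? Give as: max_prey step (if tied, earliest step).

Step 1: prey: 20+4-8=16; pred: 8+1-4=5
Step 2: prey: 16+3-4=15; pred: 5+0-2=3
Step 3: prey: 15+3-2=16; pred: 3+0-1=2
Step 4: prey: 16+3-1=18; pred: 2+0-1=1
Step 5: prey: 18+3-0=21; pred: 1+0-0=1
Step 6: prey: 21+4-1=24; pred: 1+0-0=1
Step 7: prey: 24+4-1=27; pred: 1+0-0=1
Step 8: prey: 27+5-1=31; pred: 1+0-0=1
Step 9: prey: 31+6-1=36; pred: 1+0-0=1
Step 10: prey: 36+7-1=42; pred: 1+0-0=1
Step 11: prey: 42+8-2=48; pred: 1+0-0=1
Step 12: prey: 48+9-2=55; pred: 1+0-0=1
Max prey = 55 at step 12

Answer: 55 12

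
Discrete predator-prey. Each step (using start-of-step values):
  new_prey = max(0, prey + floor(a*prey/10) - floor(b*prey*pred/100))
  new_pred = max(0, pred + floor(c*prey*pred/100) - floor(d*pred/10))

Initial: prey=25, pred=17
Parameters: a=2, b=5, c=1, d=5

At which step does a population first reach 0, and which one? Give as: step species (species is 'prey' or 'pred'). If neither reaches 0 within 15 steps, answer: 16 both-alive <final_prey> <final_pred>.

Answer: 16 both-alive 4 1

Derivation:
Step 1: prey: 25+5-21=9; pred: 17+4-8=13
Step 2: prey: 9+1-5=5; pred: 13+1-6=8
Step 3: prey: 5+1-2=4; pred: 8+0-4=4
Step 4: prey: 4+0-0=4; pred: 4+0-2=2
Step 5: prey: 4+0-0=4; pred: 2+0-1=1
Step 6: prey: 4+0-0=4; pred: 1+0-0=1
Steps 7-15: state stable at prey=4, pred=1 (no change)
No extinction within 15 steps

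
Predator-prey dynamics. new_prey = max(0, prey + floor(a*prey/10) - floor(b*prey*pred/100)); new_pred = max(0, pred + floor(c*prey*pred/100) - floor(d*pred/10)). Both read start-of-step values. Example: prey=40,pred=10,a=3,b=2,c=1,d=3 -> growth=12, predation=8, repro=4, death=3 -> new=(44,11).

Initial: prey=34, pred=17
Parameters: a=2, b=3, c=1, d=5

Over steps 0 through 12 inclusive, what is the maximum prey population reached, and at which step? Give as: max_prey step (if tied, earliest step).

Answer: 57 12

Derivation:
Step 1: prey: 34+6-17=23; pred: 17+5-8=14
Step 2: prey: 23+4-9=18; pred: 14+3-7=10
Step 3: prey: 18+3-5=16; pred: 10+1-5=6
Step 4: prey: 16+3-2=17; pred: 6+0-3=3
Step 5: prey: 17+3-1=19; pred: 3+0-1=2
Step 6: prey: 19+3-1=21; pred: 2+0-1=1
Step 7: prey: 21+4-0=25; pred: 1+0-0=1
Step 8: prey: 25+5-0=30; pred: 1+0-0=1
Step 9: prey: 30+6-0=36; pred: 1+0-0=1
Step 10: prey: 36+7-1=42; pred: 1+0-0=1
Step 11: prey: 42+8-1=49; pred: 1+0-0=1
Step 12: prey: 49+9-1=57; pred: 1+0-0=1
Max prey = 57 at step 12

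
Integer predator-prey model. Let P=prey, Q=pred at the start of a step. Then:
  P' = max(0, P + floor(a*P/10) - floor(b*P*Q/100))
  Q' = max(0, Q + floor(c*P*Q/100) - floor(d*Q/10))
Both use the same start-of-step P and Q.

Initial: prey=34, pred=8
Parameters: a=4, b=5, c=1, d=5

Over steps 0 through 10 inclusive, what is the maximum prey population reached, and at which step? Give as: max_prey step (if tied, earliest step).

Step 1: prey: 34+13-13=34; pred: 8+2-4=6
Step 2: prey: 34+13-10=37; pred: 6+2-3=5
Step 3: prey: 37+14-9=42; pred: 5+1-2=4
Step 4: prey: 42+16-8=50; pred: 4+1-2=3
Step 5: prey: 50+20-7=63; pred: 3+1-1=3
Step 6: prey: 63+25-9=79; pred: 3+1-1=3
Step 7: prey: 79+31-11=99; pred: 3+2-1=4
Step 8: prey: 99+39-19=119; pred: 4+3-2=5
Step 9: prey: 119+47-29=137; pred: 5+5-2=8
Step 10: prey: 137+54-54=137; pred: 8+10-4=14
Max prey = 137 at step 9

Answer: 137 9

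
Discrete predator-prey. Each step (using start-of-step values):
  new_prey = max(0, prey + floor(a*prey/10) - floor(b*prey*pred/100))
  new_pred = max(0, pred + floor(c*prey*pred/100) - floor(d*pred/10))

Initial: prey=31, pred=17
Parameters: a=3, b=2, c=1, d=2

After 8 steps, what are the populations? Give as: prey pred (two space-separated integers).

Answer: 11 20

Derivation:
Step 1: prey: 31+9-10=30; pred: 17+5-3=19
Step 2: prey: 30+9-11=28; pred: 19+5-3=21
Step 3: prey: 28+8-11=25; pred: 21+5-4=22
Step 4: prey: 25+7-11=21; pred: 22+5-4=23
Step 5: prey: 21+6-9=18; pred: 23+4-4=23
Step 6: prey: 18+5-8=15; pred: 23+4-4=23
Step 7: prey: 15+4-6=13; pred: 23+3-4=22
Step 8: prey: 13+3-5=11; pred: 22+2-4=20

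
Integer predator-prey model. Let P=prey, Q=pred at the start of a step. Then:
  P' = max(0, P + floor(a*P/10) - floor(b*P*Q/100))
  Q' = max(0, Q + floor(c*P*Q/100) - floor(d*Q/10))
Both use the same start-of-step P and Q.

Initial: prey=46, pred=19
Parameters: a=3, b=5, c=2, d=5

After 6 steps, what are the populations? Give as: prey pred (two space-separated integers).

Answer: 0 2

Derivation:
Step 1: prey: 46+13-43=16; pred: 19+17-9=27
Step 2: prey: 16+4-21=0; pred: 27+8-13=22
Step 3: prey: 0+0-0=0; pred: 22+0-11=11
Step 4: prey: 0+0-0=0; pred: 11+0-5=6
Step 5: prey: 0+0-0=0; pred: 6+0-3=3
Step 6: prey: 0+0-0=0; pred: 3+0-1=2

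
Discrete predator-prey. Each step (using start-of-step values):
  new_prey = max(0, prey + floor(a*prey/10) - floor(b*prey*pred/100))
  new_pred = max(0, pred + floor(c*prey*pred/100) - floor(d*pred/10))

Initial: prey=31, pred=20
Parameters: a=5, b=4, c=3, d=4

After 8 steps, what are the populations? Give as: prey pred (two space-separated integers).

Answer: 0 3

Derivation:
Step 1: prey: 31+15-24=22; pred: 20+18-8=30
Step 2: prey: 22+11-26=7; pred: 30+19-12=37
Step 3: prey: 7+3-10=0; pred: 37+7-14=30
Step 4: prey: 0+0-0=0; pred: 30+0-12=18
Step 5: prey: 0+0-0=0; pred: 18+0-7=11
Step 6: prey: 0+0-0=0; pred: 11+0-4=7
Step 7: prey: 0+0-0=0; pred: 7+0-2=5
Step 8: prey: 0+0-0=0; pred: 5+0-2=3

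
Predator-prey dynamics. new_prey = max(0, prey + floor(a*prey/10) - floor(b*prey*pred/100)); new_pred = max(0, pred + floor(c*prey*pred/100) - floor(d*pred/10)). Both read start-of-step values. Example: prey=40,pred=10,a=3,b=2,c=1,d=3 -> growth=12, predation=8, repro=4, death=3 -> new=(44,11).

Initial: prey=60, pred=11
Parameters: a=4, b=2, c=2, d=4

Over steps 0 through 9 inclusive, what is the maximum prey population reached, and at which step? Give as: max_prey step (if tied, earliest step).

Step 1: prey: 60+24-13=71; pred: 11+13-4=20
Step 2: prey: 71+28-28=71; pred: 20+28-8=40
Step 3: prey: 71+28-56=43; pred: 40+56-16=80
Step 4: prey: 43+17-68=0; pred: 80+68-32=116
Step 5: prey: 0+0-0=0; pred: 116+0-46=70
Step 6: prey: 0+0-0=0; pred: 70+0-28=42
Step 7: prey: 0+0-0=0; pred: 42+0-16=26
Step 8: prey: 0+0-0=0; pred: 26+0-10=16
Step 9: prey: 0+0-0=0; pred: 16+0-6=10
Max prey = 71 at step 1

Answer: 71 1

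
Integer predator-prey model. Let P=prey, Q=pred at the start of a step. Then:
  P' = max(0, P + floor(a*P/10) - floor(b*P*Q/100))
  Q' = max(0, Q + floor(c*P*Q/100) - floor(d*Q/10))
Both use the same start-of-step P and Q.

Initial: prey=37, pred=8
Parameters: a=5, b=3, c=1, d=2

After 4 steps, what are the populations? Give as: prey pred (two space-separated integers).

Answer: 68 23

Derivation:
Step 1: prey: 37+18-8=47; pred: 8+2-1=9
Step 2: prey: 47+23-12=58; pred: 9+4-1=12
Step 3: prey: 58+29-20=67; pred: 12+6-2=16
Step 4: prey: 67+33-32=68; pred: 16+10-3=23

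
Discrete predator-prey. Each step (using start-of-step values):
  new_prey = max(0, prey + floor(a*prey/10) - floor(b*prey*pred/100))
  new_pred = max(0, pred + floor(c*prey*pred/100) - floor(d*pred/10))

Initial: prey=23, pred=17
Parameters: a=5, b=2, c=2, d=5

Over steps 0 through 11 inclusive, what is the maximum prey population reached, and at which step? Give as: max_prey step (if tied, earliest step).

Answer: 47 5

Derivation:
Step 1: prey: 23+11-7=27; pred: 17+7-8=16
Step 2: prey: 27+13-8=32; pred: 16+8-8=16
Step 3: prey: 32+16-10=38; pred: 16+10-8=18
Step 4: prey: 38+19-13=44; pred: 18+13-9=22
Step 5: prey: 44+22-19=47; pred: 22+19-11=30
Step 6: prey: 47+23-28=42; pred: 30+28-15=43
Step 7: prey: 42+21-36=27; pred: 43+36-21=58
Step 8: prey: 27+13-31=9; pred: 58+31-29=60
Step 9: prey: 9+4-10=3; pred: 60+10-30=40
Step 10: prey: 3+1-2=2; pred: 40+2-20=22
Step 11: prey: 2+1-0=3; pred: 22+0-11=11
Max prey = 47 at step 5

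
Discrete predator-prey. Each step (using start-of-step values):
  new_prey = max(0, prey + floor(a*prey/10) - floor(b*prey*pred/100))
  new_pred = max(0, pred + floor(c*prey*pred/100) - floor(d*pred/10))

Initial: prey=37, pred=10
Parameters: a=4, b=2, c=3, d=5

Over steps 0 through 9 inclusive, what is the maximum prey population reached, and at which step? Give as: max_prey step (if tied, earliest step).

Step 1: prey: 37+14-7=44; pred: 10+11-5=16
Step 2: prey: 44+17-14=47; pred: 16+21-8=29
Step 3: prey: 47+18-27=38; pred: 29+40-14=55
Step 4: prey: 38+15-41=12; pred: 55+62-27=90
Step 5: prey: 12+4-21=0; pred: 90+32-45=77
Step 6: prey: 0+0-0=0; pred: 77+0-38=39
Step 7: prey: 0+0-0=0; pred: 39+0-19=20
Step 8: prey: 0+0-0=0; pred: 20+0-10=10
Step 9: prey: 0+0-0=0; pred: 10+0-5=5
Max prey = 47 at step 2

Answer: 47 2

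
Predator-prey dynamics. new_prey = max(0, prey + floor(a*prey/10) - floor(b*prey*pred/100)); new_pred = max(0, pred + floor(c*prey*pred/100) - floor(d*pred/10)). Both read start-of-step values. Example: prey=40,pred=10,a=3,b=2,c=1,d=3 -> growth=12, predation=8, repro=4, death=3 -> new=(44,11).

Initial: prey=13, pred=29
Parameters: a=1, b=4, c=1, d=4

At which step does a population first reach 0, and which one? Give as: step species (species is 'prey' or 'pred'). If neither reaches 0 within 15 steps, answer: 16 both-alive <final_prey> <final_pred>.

Answer: 1 prey

Derivation:
Step 1: prey: 13+1-15=0; pred: 29+3-11=21
First extinction: prey at step 1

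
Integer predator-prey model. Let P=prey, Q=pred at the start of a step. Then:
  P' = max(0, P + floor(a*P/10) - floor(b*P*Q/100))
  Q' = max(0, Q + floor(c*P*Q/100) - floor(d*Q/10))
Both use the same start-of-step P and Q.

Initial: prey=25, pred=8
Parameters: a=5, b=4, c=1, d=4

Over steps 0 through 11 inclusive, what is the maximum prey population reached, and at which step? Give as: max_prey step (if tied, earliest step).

Answer: 75 7

Derivation:
Step 1: prey: 25+12-8=29; pred: 8+2-3=7
Step 2: prey: 29+14-8=35; pred: 7+2-2=7
Step 3: prey: 35+17-9=43; pred: 7+2-2=7
Step 4: prey: 43+21-12=52; pred: 7+3-2=8
Step 5: prey: 52+26-16=62; pred: 8+4-3=9
Step 6: prey: 62+31-22=71; pred: 9+5-3=11
Step 7: prey: 71+35-31=75; pred: 11+7-4=14
Step 8: prey: 75+37-42=70; pred: 14+10-5=19
Step 9: prey: 70+35-53=52; pred: 19+13-7=25
Step 10: prey: 52+26-52=26; pred: 25+13-10=28
Step 11: prey: 26+13-29=10; pred: 28+7-11=24
Max prey = 75 at step 7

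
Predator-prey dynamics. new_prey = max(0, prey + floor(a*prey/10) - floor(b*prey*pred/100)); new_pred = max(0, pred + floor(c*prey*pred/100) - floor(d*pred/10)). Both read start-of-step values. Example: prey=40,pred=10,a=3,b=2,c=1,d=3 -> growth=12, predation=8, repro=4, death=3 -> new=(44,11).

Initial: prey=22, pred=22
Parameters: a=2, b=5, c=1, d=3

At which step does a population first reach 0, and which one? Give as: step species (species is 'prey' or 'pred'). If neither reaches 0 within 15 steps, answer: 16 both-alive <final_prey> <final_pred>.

Step 1: prey: 22+4-24=2; pred: 22+4-6=20
Step 2: prey: 2+0-2=0; pred: 20+0-6=14
First extinction: prey at step 2

Answer: 2 prey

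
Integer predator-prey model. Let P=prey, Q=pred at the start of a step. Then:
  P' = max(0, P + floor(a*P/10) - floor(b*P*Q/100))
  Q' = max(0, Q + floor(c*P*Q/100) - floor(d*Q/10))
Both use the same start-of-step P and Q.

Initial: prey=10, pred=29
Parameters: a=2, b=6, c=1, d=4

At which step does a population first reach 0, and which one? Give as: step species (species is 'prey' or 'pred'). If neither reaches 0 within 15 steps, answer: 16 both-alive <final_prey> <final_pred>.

Answer: 1 prey

Derivation:
Step 1: prey: 10+2-17=0; pred: 29+2-11=20
First extinction: prey at step 1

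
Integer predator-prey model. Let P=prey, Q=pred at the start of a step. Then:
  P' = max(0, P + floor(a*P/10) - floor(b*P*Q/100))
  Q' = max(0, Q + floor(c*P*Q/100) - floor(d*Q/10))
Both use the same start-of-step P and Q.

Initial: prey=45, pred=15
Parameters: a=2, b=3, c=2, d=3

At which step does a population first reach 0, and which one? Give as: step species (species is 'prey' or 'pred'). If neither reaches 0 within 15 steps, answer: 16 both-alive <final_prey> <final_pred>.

Step 1: prey: 45+9-20=34; pred: 15+13-4=24
Step 2: prey: 34+6-24=16; pred: 24+16-7=33
Step 3: prey: 16+3-15=4; pred: 33+10-9=34
Step 4: prey: 4+0-4=0; pred: 34+2-10=26
First extinction: prey at step 4

Answer: 4 prey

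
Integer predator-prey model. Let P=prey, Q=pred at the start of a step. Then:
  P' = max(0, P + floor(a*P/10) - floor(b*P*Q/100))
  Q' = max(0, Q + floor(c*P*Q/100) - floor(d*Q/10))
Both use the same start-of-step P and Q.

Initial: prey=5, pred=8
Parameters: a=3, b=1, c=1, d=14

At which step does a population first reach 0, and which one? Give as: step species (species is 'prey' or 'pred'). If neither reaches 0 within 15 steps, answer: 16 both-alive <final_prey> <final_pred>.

Answer: 1 pred

Derivation:
Step 1: prey: 5+1-0=6; pred: 8+0-11=0
First extinction: pred at step 1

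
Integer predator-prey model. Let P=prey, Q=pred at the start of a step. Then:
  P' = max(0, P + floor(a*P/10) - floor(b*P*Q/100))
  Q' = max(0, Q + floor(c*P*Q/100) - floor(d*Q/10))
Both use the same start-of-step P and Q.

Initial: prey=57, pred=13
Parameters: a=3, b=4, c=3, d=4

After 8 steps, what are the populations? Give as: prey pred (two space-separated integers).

Step 1: prey: 57+17-29=45; pred: 13+22-5=30
Step 2: prey: 45+13-54=4; pred: 30+40-12=58
Step 3: prey: 4+1-9=0; pred: 58+6-23=41
Step 4: prey: 0+0-0=0; pred: 41+0-16=25
Step 5: prey: 0+0-0=0; pred: 25+0-10=15
Step 6: prey: 0+0-0=0; pred: 15+0-6=9
Step 7: prey: 0+0-0=0; pred: 9+0-3=6
Step 8: prey: 0+0-0=0; pred: 6+0-2=4

Answer: 0 4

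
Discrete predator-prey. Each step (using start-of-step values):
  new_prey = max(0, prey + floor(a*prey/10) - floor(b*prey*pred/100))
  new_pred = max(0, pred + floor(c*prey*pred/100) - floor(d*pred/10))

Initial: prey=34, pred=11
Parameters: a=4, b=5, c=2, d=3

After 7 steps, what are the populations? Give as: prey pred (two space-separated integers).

Step 1: prey: 34+13-18=29; pred: 11+7-3=15
Step 2: prey: 29+11-21=19; pred: 15+8-4=19
Step 3: prey: 19+7-18=8; pred: 19+7-5=21
Step 4: prey: 8+3-8=3; pred: 21+3-6=18
Step 5: prey: 3+1-2=2; pred: 18+1-5=14
Step 6: prey: 2+0-1=1; pred: 14+0-4=10
Step 7: prey: 1+0-0=1; pred: 10+0-3=7

Answer: 1 7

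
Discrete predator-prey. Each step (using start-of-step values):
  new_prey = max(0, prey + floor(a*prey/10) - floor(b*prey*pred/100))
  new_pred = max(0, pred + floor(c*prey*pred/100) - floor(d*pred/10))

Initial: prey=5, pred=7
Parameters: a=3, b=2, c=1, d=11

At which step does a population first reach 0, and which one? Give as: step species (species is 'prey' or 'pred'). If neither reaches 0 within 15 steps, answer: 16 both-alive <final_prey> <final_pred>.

Answer: 1 pred

Derivation:
Step 1: prey: 5+1-0=6; pred: 7+0-7=0
First extinction: pred at step 1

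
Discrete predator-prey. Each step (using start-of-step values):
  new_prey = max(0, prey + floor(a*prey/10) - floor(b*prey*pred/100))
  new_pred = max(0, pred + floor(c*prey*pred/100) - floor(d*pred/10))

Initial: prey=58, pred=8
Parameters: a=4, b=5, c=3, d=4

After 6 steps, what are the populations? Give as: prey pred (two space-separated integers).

Answer: 0 14

Derivation:
Step 1: prey: 58+23-23=58; pred: 8+13-3=18
Step 2: prey: 58+23-52=29; pred: 18+31-7=42
Step 3: prey: 29+11-60=0; pred: 42+36-16=62
Step 4: prey: 0+0-0=0; pred: 62+0-24=38
Step 5: prey: 0+0-0=0; pred: 38+0-15=23
Step 6: prey: 0+0-0=0; pred: 23+0-9=14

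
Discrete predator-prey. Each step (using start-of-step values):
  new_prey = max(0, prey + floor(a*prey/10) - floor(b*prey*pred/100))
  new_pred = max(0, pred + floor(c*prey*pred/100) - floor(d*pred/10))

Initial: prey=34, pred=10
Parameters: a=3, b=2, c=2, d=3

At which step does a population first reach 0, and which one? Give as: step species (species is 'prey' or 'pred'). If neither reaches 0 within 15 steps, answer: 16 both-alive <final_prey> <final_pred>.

Answer: 7 prey

Derivation:
Step 1: prey: 34+10-6=38; pred: 10+6-3=13
Step 2: prey: 38+11-9=40; pred: 13+9-3=19
Step 3: prey: 40+12-15=37; pred: 19+15-5=29
Step 4: prey: 37+11-21=27; pred: 29+21-8=42
Step 5: prey: 27+8-22=13; pred: 42+22-12=52
Step 6: prey: 13+3-13=3; pred: 52+13-15=50
Step 7: prey: 3+0-3=0; pred: 50+3-15=38
First extinction: prey at step 7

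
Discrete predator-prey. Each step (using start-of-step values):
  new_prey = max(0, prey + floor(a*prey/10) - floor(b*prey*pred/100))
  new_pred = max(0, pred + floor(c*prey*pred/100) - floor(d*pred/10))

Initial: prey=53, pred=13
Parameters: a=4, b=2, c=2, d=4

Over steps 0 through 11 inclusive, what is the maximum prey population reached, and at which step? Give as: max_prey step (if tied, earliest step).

Answer: 61 1

Derivation:
Step 1: prey: 53+21-13=61; pred: 13+13-5=21
Step 2: prey: 61+24-25=60; pred: 21+25-8=38
Step 3: prey: 60+24-45=39; pred: 38+45-15=68
Step 4: prey: 39+15-53=1; pred: 68+53-27=94
Step 5: prey: 1+0-1=0; pred: 94+1-37=58
Step 6: prey: 0+0-0=0; pred: 58+0-23=35
Step 7: prey: 0+0-0=0; pred: 35+0-14=21
Step 8: prey: 0+0-0=0; pred: 21+0-8=13
Step 9: prey: 0+0-0=0; pred: 13+0-5=8
Step 10: prey: 0+0-0=0; pred: 8+0-3=5
Step 11: prey: 0+0-0=0; pred: 5+0-2=3
Max prey = 61 at step 1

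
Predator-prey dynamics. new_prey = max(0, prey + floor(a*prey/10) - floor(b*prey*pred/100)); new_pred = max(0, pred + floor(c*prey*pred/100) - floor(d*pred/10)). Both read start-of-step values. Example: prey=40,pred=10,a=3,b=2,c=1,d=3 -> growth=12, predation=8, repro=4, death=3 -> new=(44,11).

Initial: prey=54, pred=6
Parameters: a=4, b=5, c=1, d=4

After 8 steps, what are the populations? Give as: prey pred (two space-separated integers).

Step 1: prey: 54+21-16=59; pred: 6+3-2=7
Step 2: prey: 59+23-20=62; pred: 7+4-2=9
Step 3: prey: 62+24-27=59; pred: 9+5-3=11
Step 4: prey: 59+23-32=50; pred: 11+6-4=13
Step 5: prey: 50+20-32=38; pred: 13+6-5=14
Step 6: prey: 38+15-26=27; pred: 14+5-5=14
Step 7: prey: 27+10-18=19; pred: 14+3-5=12
Step 8: prey: 19+7-11=15; pred: 12+2-4=10

Answer: 15 10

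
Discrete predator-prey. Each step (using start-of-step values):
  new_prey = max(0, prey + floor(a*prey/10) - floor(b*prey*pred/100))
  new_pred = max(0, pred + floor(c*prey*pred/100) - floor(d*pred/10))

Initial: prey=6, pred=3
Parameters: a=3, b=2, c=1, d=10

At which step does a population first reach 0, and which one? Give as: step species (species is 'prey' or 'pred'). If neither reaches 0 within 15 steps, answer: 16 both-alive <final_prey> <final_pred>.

Answer: 1 pred

Derivation:
Step 1: prey: 6+1-0=7; pred: 3+0-3=0
First extinction: pred at step 1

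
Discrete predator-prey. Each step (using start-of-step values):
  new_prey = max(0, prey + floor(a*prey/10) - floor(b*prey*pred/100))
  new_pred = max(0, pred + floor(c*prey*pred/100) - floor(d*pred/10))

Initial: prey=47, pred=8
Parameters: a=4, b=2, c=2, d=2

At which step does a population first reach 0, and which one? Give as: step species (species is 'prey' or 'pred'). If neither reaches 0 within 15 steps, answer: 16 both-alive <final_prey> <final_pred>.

Step 1: prey: 47+18-7=58; pred: 8+7-1=14
Step 2: prey: 58+23-16=65; pred: 14+16-2=28
Step 3: prey: 65+26-36=55; pred: 28+36-5=59
Step 4: prey: 55+22-64=13; pred: 59+64-11=112
Step 5: prey: 13+5-29=0; pred: 112+29-22=119
First extinction: prey at step 5

Answer: 5 prey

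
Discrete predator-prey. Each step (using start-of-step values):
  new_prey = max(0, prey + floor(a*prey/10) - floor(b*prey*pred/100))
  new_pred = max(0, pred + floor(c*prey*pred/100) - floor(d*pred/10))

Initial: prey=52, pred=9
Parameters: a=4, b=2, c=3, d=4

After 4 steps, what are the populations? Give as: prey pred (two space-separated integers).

Step 1: prey: 52+20-9=63; pred: 9+14-3=20
Step 2: prey: 63+25-25=63; pred: 20+37-8=49
Step 3: prey: 63+25-61=27; pred: 49+92-19=122
Step 4: prey: 27+10-65=0; pred: 122+98-48=172

Answer: 0 172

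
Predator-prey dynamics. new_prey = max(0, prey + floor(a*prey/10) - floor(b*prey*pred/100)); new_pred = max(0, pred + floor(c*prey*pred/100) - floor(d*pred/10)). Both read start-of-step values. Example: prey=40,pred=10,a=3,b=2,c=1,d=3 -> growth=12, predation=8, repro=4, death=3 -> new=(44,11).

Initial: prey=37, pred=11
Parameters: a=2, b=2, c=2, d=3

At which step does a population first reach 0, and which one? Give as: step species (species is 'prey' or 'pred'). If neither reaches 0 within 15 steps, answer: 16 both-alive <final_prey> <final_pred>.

Step 1: prey: 37+7-8=36; pred: 11+8-3=16
Step 2: prey: 36+7-11=32; pred: 16+11-4=23
Step 3: prey: 32+6-14=24; pred: 23+14-6=31
Step 4: prey: 24+4-14=14; pred: 31+14-9=36
Step 5: prey: 14+2-10=6; pred: 36+10-10=36
Step 6: prey: 6+1-4=3; pred: 36+4-10=30
Step 7: prey: 3+0-1=2; pred: 30+1-9=22
Step 8: prey: 2+0-0=2; pred: 22+0-6=16
Step 9: prey: 2+0-0=2; pred: 16+0-4=12
Step 10: prey: 2+0-0=2; pred: 12+0-3=9
Step 11: prey: 2+0-0=2; pred: 9+0-2=7
Step 12: prey: 2+0-0=2; pred: 7+0-2=5
Step 13: prey: 2+0-0=2; pred: 5+0-1=4
Step 14: prey: 2+0-0=2; pred: 4+0-1=3
Step 15: prey: 2+0-0=2; pred: 3+0-0=3
No extinction within 15 steps

Answer: 16 both-alive 2 3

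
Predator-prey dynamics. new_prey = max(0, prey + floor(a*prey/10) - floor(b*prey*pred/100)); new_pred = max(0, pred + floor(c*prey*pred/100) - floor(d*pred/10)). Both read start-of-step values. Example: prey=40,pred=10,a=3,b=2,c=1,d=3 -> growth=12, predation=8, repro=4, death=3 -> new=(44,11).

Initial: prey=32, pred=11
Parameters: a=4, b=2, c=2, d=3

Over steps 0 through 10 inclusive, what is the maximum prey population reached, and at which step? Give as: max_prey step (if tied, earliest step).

Answer: 40 2

Derivation:
Step 1: prey: 32+12-7=37; pred: 11+7-3=15
Step 2: prey: 37+14-11=40; pred: 15+11-4=22
Step 3: prey: 40+16-17=39; pred: 22+17-6=33
Step 4: prey: 39+15-25=29; pred: 33+25-9=49
Step 5: prey: 29+11-28=12; pred: 49+28-14=63
Step 6: prey: 12+4-15=1; pred: 63+15-18=60
Step 7: prey: 1+0-1=0; pred: 60+1-18=43
Step 8: prey: 0+0-0=0; pred: 43+0-12=31
Step 9: prey: 0+0-0=0; pred: 31+0-9=22
Step 10: prey: 0+0-0=0; pred: 22+0-6=16
Max prey = 40 at step 2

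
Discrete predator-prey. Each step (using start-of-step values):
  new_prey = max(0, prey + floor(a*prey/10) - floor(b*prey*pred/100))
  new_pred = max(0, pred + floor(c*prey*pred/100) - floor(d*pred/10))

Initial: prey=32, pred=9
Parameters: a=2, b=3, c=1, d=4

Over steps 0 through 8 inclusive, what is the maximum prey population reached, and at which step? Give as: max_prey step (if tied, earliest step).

Step 1: prey: 32+6-8=30; pred: 9+2-3=8
Step 2: prey: 30+6-7=29; pred: 8+2-3=7
Step 3: prey: 29+5-6=28; pred: 7+2-2=7
Step 4: prey: 28+5-5=28; pred: 7+1-2=6
Step 5: prey: 28+5-5=28; pred: 6+1-2=5
Step 6: prey: 28+5-4=29; pred: 5+1-2=4
Step 7: prey: 29+5-3=31; pred: 4+1-1=4
Step 8: prey: 31+6-3=34; pred: 4+1-1=4
Max prey = 34 at step 8

Answer: 34 8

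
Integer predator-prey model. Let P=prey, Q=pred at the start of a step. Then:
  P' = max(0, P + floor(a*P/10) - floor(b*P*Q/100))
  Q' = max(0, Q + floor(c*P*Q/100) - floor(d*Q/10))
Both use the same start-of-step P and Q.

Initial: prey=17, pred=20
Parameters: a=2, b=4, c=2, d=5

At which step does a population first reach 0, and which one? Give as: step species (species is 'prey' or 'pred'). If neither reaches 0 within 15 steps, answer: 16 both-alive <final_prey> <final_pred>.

Step 1: prey: 17+3-13=7; pred: 20+6-10=16
Step 2: prey: 7+1-4=4; pred: 16+2-8=10
Step 3: prey: 4+0-1=3; pred: 10+0-5=5
Step 4: prey: 3+0-0=3; pred: 5+0-2=3
Step 5: prey: 3+0-0=3; pred: 3+0-1=2
Step 6: prey: 3+0-0=3; pred: 2+0-1=1
Step 7: prey: 3+0-0=3; pred: 1+0-0=1
Steps 8-15: state stable at prey=3, pred=1 (no change)
No extinction within 15 steps

Answer: 16 both-alive 3 1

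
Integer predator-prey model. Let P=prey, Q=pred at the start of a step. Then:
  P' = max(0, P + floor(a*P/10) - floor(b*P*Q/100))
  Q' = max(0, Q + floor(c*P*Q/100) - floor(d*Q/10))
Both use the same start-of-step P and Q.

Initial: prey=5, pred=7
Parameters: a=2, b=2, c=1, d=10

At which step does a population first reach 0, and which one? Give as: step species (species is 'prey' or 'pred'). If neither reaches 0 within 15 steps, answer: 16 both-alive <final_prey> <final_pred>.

Step 1: prey: 5+1-0=6; pred: 7+0-7=0
First extinction: pred at step 1

Answer: 1 pred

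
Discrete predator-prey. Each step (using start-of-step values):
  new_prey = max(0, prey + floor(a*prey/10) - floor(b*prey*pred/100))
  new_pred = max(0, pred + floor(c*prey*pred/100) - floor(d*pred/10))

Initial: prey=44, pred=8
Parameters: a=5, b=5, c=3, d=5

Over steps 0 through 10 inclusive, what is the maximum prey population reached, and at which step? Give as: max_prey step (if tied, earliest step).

Step 1: prey: 44+22-17=49; pred: 8+10-4=14
Step 2: prey: 49+24-34=39; pred: 14+20-7=27
Step 3: prey: 39+19-52=6; pred: 27+31-13=45
Step 4: prey: 6+3-13=0; pred: 45+8-22=31
Step 5: prey: 0+0-0=0; pred: 31+0-15=16
Step 6: prey: 0+0-0=0; pred: 16+0-8=8
Step 7: prey: 0+0-0=0; pred: 8+0-4=4
Step 8: prey: 0+0-0=0; pred: 4+0-2=2
Step 9: prey: 0+0-0=0; pred: 2+0-1=1
Step 10: prey: 0+0-0=0; pred: 1+0-0=1
Max prey = 49 at step 1

Answer: 49 1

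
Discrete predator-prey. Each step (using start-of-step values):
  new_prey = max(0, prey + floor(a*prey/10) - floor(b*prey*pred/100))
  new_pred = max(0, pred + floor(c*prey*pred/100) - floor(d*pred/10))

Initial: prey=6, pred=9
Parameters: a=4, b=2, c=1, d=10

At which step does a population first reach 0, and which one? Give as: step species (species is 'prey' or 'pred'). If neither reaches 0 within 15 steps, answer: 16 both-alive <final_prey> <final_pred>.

Answer: 1 pred

Derivation:
Step 1: prey: 6+2-1=7; pred: 9+0-9=0
First extinction: pred at step 1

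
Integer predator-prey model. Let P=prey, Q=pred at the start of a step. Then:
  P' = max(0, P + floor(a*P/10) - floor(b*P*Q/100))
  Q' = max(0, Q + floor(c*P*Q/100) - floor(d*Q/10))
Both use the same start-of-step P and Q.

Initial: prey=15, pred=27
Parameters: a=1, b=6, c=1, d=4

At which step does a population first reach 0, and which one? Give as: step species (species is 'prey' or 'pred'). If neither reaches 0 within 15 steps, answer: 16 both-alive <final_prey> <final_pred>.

Step 1: prey: 15+1-24=0; pred: 27+4-10=21
First extinction: prey at step 1

Answer: 1 prey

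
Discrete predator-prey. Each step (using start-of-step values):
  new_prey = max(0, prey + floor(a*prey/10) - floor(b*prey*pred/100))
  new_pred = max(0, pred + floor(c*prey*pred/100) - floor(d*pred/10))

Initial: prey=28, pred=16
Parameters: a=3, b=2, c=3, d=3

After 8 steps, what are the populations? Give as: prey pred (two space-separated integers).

Step 1: prey: 28+8-8=28; pred: 16+13-4=25
Step 2: prey: 28+8-14=22; pred: 25+21-7=39
Step 3: prey: 22+6-17=11; pred: 39+25-11=53
Step 4: prey: 11+3-11=3; pred: 53+17-15=55
Step 5: prey: 3+0-3=0; pred: 55+4-16=43
Step 6: prey: 0+0-0=0; pred: 43+0-12=31
Step 7: prey: 0+0-0=0; pred: 31+0-9=22
Step 8: prey: 0+0-0=0; pred: 22+0-6=16

Answer: 0 16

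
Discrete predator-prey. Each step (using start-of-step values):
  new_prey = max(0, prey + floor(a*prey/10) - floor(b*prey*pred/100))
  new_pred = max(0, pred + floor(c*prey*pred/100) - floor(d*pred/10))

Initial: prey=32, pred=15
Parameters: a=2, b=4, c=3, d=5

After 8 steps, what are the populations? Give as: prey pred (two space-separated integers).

Step 1: prey: 32+6-19=19; pred: 15+14-7=22
Step 2: prey: 19+3-16=6; pred: 22+12-11=23
Step 3: prey: 6+1-5=2; pred: 23+4-11=16
Step 4: prey: 2+0-1=1; pred: 16+0-8=8
Step 5: prey: 1+0-0=1; pred: 8+0-4=4
Step 6: prey: 1+0-0=1; pred: 4+0-2=2
Step 7: prey: 1+0-0=1; pred: 2+0-1=1
Step 8: prey: 1+0-0=1; pred: 1+0-0=1

Answer: 1 1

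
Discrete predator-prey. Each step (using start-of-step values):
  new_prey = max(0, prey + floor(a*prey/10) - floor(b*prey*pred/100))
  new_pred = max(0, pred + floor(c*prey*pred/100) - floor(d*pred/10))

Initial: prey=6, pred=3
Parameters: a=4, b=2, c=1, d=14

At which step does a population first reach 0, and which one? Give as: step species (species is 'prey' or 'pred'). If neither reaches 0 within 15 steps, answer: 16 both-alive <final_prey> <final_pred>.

Step 1: prey: 6+2-0=8; pred: 3+0-4=0
First extinction: pred at step 1

Answer: 1 pred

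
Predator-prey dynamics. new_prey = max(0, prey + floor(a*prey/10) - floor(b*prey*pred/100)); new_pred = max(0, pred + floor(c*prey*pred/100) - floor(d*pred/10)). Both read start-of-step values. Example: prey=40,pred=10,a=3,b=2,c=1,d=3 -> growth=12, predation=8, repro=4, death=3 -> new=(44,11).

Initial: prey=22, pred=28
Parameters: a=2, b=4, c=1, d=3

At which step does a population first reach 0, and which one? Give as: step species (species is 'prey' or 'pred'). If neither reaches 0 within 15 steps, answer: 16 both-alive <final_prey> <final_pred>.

Answer: 2 prey

Derivation:
Step 1: prey: 22+4-24=2; pred: 28+6-8=26
Step 2: prey: 2+0-2=0; pred: 26+0-7=19
First extinction: prey at step 2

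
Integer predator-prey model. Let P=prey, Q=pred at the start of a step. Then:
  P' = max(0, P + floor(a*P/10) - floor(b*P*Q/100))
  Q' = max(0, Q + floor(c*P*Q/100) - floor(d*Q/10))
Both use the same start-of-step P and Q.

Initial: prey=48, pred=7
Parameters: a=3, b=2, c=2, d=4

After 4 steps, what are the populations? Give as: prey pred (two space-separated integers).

Step 1: prey: 48+14-6=56; pred: 7+6-2=11
Step 2: prey: 56+16-12=60; pred: 11+12-4=19
Step 3: prey: 60+18-22=56; pred: 19+22-7=34
Step 4: prey: 56+16-38=34; pred: 34+38-13=59

Answer: 34 59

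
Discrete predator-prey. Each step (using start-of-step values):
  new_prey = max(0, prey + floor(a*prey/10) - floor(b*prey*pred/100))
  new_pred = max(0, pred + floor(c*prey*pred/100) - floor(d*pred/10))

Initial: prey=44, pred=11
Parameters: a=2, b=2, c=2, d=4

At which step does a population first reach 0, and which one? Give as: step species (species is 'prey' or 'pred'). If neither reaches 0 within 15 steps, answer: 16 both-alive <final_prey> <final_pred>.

Answer: 16 both-alive 2 2

Derivation:
Step 1: prey: 44+8-9=43; pred: 11+9-4=16
Step 2: prey: 43+8-13=38; pred: 16+13-6=23
Step 3: prey: 38+7-17=28; pred: 23+17-9=31
Step 4: prey: 28+5-17=16; pred: 31+17-12=36
Step 5: prey: 16+3-11=8; pred: 36+11-14=33
Step 6: prey: 8+1-5=4; pred: 33+5-13=25
Step 7: prey: 4+0-2=2; pred: 25+2-10=17
Step 8: prey: 2+0-0=2; pred: 17+0-6=11
Step 9: prey: 2+0-0=2; pred: 11+0-4=7
Step 10: prey: 2+0-0=2; pred: 7+0-2=5
Step 11: prey: 2+0-0=2; pred: 5+0-2=3
Step 12: prey: 2+0-0=2; pred: 3+0-1=2
Step 13: prey: 2+0-0=2; pred: 2+0-0=2
Steps 14-15: state stable at prey=2, pred=2 (no change)
No extinction within 15 steps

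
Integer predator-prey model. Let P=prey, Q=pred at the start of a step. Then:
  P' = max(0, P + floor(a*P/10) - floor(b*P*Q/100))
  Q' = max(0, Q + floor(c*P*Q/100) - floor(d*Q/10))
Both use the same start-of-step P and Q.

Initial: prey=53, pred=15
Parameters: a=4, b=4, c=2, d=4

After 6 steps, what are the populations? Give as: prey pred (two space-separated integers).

Step 1: prey: 53+21-31=43; pred: 15+15-6=24
Step 2: prey: 43+17-41=19; pred: 24+20-9=35
Step 3: prey: 19+7-26=0; pred: 35+13-14=34
Step 4: prey: 0+0-0=0; pred: 34+0-13=21
Step 5: prey: 0+0-0=0; pred: 21+0-8=13
Step 6: prey: 0+0-0=0; pred: 13+0-5=8

Answer: 0 8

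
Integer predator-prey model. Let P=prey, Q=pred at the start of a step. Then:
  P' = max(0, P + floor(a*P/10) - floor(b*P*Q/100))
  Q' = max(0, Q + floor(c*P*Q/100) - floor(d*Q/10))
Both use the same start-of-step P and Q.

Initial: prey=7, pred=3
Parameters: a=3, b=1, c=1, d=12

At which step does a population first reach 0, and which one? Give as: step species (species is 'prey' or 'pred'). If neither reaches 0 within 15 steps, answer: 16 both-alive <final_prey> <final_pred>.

Answer: 1 pred

Derivation:
Step 1: prey: 7+2-0=9; pred: 3+0-3=0
First extinction: pred at step 1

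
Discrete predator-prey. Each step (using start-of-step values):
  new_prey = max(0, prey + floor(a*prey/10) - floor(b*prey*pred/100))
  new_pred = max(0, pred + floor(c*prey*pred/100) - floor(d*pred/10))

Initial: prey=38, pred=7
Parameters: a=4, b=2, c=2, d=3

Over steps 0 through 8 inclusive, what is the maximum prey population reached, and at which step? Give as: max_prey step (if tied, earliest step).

Answer: 63 3

Derivation:
Step 1: prey: 38+15-5=48; pred: 7+5-2=10
Step 2: prey: 48+19-9=58; pred: 10+9-3=16
Step 3: prey: 58+23-18=63; pred: 16+18-4=30
Step 4: prey: 63+25-37=51; pred: 30+37-9=58
Step 5: prey: 51+20-59=12; pred: 58+59-17=100
Step 6: prey: 12+4-24=0; pred: 100+24-30=94
Step 7: prey: 0+0-0=0; pred: 94+0-28=66
Step 8: prey: 0+0-0=0; pred: 66+0-19=47
Max prey = 63 at step 3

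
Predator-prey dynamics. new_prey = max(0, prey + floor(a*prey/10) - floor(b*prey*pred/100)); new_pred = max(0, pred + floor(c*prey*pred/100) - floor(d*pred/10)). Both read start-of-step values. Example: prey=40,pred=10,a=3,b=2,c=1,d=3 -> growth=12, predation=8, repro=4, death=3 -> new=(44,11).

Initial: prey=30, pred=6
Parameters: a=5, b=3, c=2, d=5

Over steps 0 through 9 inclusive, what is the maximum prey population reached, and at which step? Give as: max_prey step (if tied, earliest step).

Answer: 80 4

Derivation:
Step 1: prey: 30+15-5=40; pred: 6+3-3=6
Step 2: prey: 40+20-7=53; pred: 6+4-3=7
Step 3: prey: 53+26-11=68; pred: 7+7-3=11
Step 4: prey: 68+34-22=80; pred: 11+14-5=20
Step 5: prey: 80+40-48=72; pred: 20+32-10=42
Step 6: prey: 72+36-90=18; pred: 42+60-21=81
Step 7: prey: 18+9-43=0; pred: 81+29-40=70
Step 8: prey: 0+0-0=0; pred: 70+0-35=35
Step 9: prey: 0+0-0=0; pred: 35+0-17=18
Max prey = 80 at step 4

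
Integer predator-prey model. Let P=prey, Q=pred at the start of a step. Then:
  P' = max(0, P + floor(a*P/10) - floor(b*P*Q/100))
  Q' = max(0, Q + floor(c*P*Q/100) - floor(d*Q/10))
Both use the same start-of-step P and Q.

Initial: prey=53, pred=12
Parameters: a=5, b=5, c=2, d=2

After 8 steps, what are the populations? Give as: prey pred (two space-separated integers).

Step 1: prey: 53+26-31=48; pred: 12+12-2=22
Step 2: prey: 48+24-52=20; pred: 22+21-4=39
Step 3: prey: 20+10-39=0; pred: 39+15-7=47
Step 4: prey: 0+0-0=0; pred: 47+0-9=38
Step 5: prey: 0+0-0=0; pred: 38+0-7=31
Step 6: prey: 0+0-0=0; pred: 31+0-6=25
Step 7: prey: 0+0-0=0; pred: 25+0-5=20
Step 8: prey: 0+0-0=0; pred: 20+0-4=16

Answer: 0 16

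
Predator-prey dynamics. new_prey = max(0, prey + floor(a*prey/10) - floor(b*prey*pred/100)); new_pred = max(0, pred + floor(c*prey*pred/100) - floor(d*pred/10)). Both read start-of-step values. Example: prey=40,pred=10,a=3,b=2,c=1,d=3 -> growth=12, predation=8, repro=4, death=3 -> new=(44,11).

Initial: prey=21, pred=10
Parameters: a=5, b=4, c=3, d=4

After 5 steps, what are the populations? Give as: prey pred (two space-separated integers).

Answer: 7 25

Derivation:
Step 1: prey: 21+10-8=23; pred: 10+6-4=12
Step 2: prey: 23+11-11=23; pred: 12+8-4=16
Step 3: prey: 23+11-14=20; pred: 16+11-6=21
Step 4: prey: 20+10-16=14; pred: 21+12-8=25
Step 5: prey: 14+7-14=7; pred: 25+10-10=25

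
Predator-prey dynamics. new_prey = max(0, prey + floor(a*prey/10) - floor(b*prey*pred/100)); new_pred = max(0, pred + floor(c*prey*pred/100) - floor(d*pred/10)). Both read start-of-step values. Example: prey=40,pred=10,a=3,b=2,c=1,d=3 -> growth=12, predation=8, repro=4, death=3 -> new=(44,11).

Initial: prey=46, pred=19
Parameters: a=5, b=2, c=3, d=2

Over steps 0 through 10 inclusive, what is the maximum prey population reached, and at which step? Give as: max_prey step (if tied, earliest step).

Answer: 52 1

Derivation:
Step 1: prey: 46+23-17=52; pred: 19+26-3=42
Step 2: prey: 52+26-43=35; pred: 42+65-8=99
Step 3: prey: 35+17-69=0; pred: 99+103-19=183
Step 4: prey: 0+0-0=0; pred: 183+0-36=147
Step 5: prey: 0+0-0=0; pred: 147+0-29=118
Step 6: prey: 0+0-0=0; pred: 118+0-23=95
Step 7: prey: 0+0-0=0; pred: 95+0-19=76
Step 8: prey: 0+0-0=0; pred: 76+0-15=61
Step 9: prey: 0+0-0=0; pred: 61+0-12=49
Step 10: prey: 0+0-0=0; pred: 49+0-9=40
Max prey = 52 at step 1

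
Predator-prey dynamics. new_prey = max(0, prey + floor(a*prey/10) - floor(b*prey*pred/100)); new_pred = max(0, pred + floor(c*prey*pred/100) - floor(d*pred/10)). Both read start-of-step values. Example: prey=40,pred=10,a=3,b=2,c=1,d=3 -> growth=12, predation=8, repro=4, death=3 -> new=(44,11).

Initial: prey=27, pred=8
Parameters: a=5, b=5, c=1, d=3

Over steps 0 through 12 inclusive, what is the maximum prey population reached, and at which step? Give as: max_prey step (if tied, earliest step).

Answer: 47 6

Derivation:
Step 1: prey: 27+13-10=30; pred: 8+2-2=8
Step 2: prey: 30+15-12=33; pred: 8+2-2=8
Step 3: prey: 33+16-13=36; pred: 8+2-2=8
Step 4: prey: 36+18-14=40; pred: 8+2-2=8
Step 5: prey: 40+20-16=44; pred: 8+3-2=9
Step 6: prey: 44+22-19=47; pred: 9+3-2=10
Step 7: prey: 47+23-23=47; pred: 10+4-3=11
Step 8: prey: 47+23-25=45; pred: 11+5-3=13
Step 9: prey: 45+22-29=38; pred: 13+5-3=15
Step 10: prey: 38+19-28=29; pred: 15+5-4=16
Step 11: prey: 29+14-23=20; pred: 16+4-4=16
Step 12: prey: 20+10-16=14; pred: 16+3-4=15
Max prey = 47 at step 6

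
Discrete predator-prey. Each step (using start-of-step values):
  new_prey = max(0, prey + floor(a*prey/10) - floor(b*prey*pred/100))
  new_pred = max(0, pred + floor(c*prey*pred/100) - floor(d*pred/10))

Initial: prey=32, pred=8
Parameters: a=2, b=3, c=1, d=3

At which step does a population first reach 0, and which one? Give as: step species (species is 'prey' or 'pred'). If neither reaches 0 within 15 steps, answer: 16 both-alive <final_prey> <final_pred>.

Step 1: prey: 32+6-7=31; pred: 8+2-2=8
Step 2: prey: 31+6-7=30; pred: 8+2-2=8
Step 3: prey: 30+6-7=29; pred: 8+2-2=8
Step 4: prey: 29+5-6=28; pred: 8+2-2=8
Step 5: prey: 28+5-6=27; pred: 8+2-2=8
Step 6: prey: 27+5-6=26; pred: 8+2-2=8
Step 7: prey: 26+5-6=25; pred: 8+2-2=8
Step 8: prey: 25+5-6=24; pred: 8+2-2=8
Step 9: prey: 24+4-5=23; pred: 8+1-2=7
Step 10: prey: 23+4-4=23; pred: 7+1-2=6
Step 11: prey: 23+4-4=23; pred: 6+1-1=6
Steps 12-15: state stable at prey=23, pred=6 (no change)
No extinction within 15 steps

Answer: 16 both-alive 23 6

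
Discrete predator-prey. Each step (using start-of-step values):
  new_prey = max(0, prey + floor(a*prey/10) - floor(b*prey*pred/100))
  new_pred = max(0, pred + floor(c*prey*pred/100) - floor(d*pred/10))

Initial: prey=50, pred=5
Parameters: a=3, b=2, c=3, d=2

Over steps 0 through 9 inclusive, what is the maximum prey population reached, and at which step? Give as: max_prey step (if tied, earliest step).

Step 1: prey: 50+15-5=60; pred: 5+7-1=11
Step 2: prey: 60+18-13=65; pred: 11+19-2=28
Step 3: prey: 65+19-36=48; pred: 28+54-5=77
Step 4: prey: 48+14-73=0; pred: 77+110-15=172
Step 5: prey: 0+0-0=0; pred: 172+0-34=138
Step 6: prey: 0+0-0=0; pred: 138+0-27=111
Step 7: prey: 0+0-0=0; pred: 111+0-22=89
Step 8: prey: 0+0-0=0; pred: 89+0-17=72
Step 9: prey: 0+0-0=0; pred: 72+0-14=58
Max prey = 65 at step 2

Answer: 65 2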